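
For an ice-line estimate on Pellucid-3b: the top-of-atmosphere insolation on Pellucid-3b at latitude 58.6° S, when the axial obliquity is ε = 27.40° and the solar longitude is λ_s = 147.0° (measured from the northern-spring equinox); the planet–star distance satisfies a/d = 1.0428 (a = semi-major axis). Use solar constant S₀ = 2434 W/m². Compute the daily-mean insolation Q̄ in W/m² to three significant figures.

Solar declination: sin δ = sin ε · sin λ_s = sin 27.40° × sin 147.0° = 0.25064, so δ = +14.516°.
cos H₀ = −tan(-58.6°) tan(+14.516°) = 0.4242, H₀ = 1.1328 rad.
Bracket: H₀ sin φ sin δ + cos φ cos δ sin H₀ = 1.1328×-0.85355×0.25064 + 0.52101×0.96808×0.90559 = -0.242344 + 0.456761 = 0.214417.
Inverse-square distance factor (a/d)² = 1.0428² = 1.087432.
Q̄ = (S₀/π) × 1.087432 × [bracket] = (2434/π) × 1.087432 × 0.214417 = 180.6 W/m².

Q̄ ≈ 181 W/m²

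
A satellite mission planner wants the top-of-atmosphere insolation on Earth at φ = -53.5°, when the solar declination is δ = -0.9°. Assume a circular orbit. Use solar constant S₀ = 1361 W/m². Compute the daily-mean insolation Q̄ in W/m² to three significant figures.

cos H₀ = −tan(-53.5°) tan(-0.900°) = -0.0212, H₀ = 1.5920 rad.
Bracket: H₀ sin φ sin δ + cos φ cos δ sin H₀ = 1.5920×-0.80386×-0.01571 + 0.59482×0.99988×0.99977 = 0.020105 + 0.594612 = 0.614717.
Q̄ = (S₀/π) × [bracket] = (1361/π) × 0.614717 = 266.3 W/m².

Q̄ ≈ 266 W/m²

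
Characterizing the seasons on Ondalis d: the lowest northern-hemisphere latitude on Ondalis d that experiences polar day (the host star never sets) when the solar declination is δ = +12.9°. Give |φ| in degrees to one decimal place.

Polar day requires cos H₀ = −tan φ tan δ ≤ −1, i.e. tan φ tan δ ≥ 1.
The boundary is |tan φ| · |tan δ| = 1, so |φ| = 90° − |δ| = 90° − 12.9° = 77.1° in the northern hemisphere.

|φ| = 77.1°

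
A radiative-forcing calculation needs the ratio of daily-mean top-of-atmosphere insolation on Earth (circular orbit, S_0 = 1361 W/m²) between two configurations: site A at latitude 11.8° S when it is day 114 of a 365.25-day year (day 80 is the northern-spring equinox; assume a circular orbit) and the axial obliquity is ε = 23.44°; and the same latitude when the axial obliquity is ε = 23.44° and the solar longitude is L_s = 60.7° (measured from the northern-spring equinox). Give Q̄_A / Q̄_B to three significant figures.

— Configuration A (ϕ=-11.8°):
Solar longitude: L_s = 360° × (114 − 80)/365.25 = 33.511°.
sin δ = sin 23.44° × sin 33.511° = 0.21962, so δ = +12.687°.
cos h₀ = −tan(-11.8°) tan(+12.687°) = 0.0470, h₀ = 1.5237 rad.
Bracket: h₀ sin ϕ sin δ + cos ϕ cos δ sin h₀ = 1.5237×-0.20450×0.21962 + 0.97887×0.97559×0.99889 = -0.068433 + 0.953916 = 0.885483.
Q̄ = (S_0/π) × [bracket] = (1361/π) × 0.885483 = 383.61 W/m².
— Configuration B (ϕ=-11.8°):
Solar declination: sin δ = sin ε · sin L_s = sin 23.44° × sin 60.7° = 0.34690, so δ = +20.298°.
cos h₀ = −tan(-11.8°) tan(+20.298°) = 0.0773, h₀ = 1.4934 rad.
Bracket: h₀ sin ϕ sin δ + cos ϕ cos δ sin h₀ = 1.4934×-0.20450×0.34690 + 0.97887×0.93790×0.99701 = -0.105943 + 0.915337 = 0.809394.
Q̄ = (S_0/π) × [bracket] = (1361/π) × 0.809394 = 350.65 W/m².
Ratio Q̄_A / Q̄_B = 383.61 / 350.65 = 1.094.

Q̄_A / Q̄_B ≈ 1.09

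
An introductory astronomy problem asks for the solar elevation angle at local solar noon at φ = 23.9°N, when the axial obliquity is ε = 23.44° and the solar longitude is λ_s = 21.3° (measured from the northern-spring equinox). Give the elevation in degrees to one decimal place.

74.4°

Solar declination: sin δ = sin ε · sin λ_s = sin 23.44° × sin 21.3° = 0.14450, so δ = +8.308°.
At local noon the hour angle is zero, so the zenith angle equals |φ − δ| = |+23.9° − (+8.308°)| = 15.592°.
Elevation = 90° − 15.592° = 74.4°.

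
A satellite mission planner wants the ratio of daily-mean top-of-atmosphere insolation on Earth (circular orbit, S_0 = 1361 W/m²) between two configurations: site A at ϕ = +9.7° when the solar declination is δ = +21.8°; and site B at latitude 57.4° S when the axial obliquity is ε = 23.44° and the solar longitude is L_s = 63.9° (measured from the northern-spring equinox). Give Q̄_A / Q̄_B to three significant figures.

— Configuration A (ϕ=+9.7°):
cos h₀ = −tan(+9.7°) tan(+21.800°) = -0.0684, h₀ = 1.6392 rad.
Bracket: h₀ sin ϕ sin δ + cos ϕ cos δ sin h₀ = 1.6392×0.16849×0.37137 + 0.98570×0.92849×0.99766 = 0.102568 + 0.913071 = 1.015639.
Q̄ = (S_0/π) × [bracket] = (1361/π) × 1.015639 = 439.99 W/m².
— Configuration B (ϕ=-57.4°):
Solar declination: sin δ = sin ε · sin L_s = sin 23.44° × sin 63.9° = 0.35723, so δ = +20.930°.
cos h₀ = −tan(-57.4°) tan(+20.930°) = 0.5980, h₀ = 0.9297 rad.
Bracket: h₀ sin ϕ sin δ + cos ϕ cos δ sin h₀ = 0.9297×-0.84245×0.35723 + 0.53877×0.93402×0.80147 = -0.279792 + 0.403317 = 0.123525.
Q̄ = (S_0/π) × [bracket] = (1361/π) × 0.123525 = 53.513 W/m².
Ratio Q̄_A / Q̄_B = 439.99 / 53.513 = 8.222.

Q̄_A / Q̄_B ≈ 8.22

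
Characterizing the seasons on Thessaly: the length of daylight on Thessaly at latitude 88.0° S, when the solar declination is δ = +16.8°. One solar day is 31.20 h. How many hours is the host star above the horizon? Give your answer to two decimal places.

0.00 h

cos H₀ = −tan φ · tan δ = 8.6458 ≥ 1, so the host star never rises (polar night) and H₀ = 0.
Daylight = 2H₀/(2π) × 31.20 h = (0.0000/π) × 31.20 = 0.00 h.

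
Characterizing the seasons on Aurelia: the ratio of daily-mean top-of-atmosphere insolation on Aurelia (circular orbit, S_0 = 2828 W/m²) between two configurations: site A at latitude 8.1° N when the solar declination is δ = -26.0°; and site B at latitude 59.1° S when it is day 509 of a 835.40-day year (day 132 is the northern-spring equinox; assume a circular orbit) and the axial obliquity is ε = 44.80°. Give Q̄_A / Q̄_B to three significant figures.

— Configuration A (ϕ=+8.1°):
cos h₀ = −tan(+8.1°) tan(-26.000°) = 0.0694, h₀ = 1.5013 rad.
Bracket: h₀ sin ϕ sin δ + cos ϕ cos δ sin h₀ = 1.5013×0.14090×-0.43837 + 0.99002×0.89879×0.99759 = -0.092730 + 0.887676 = 0.794946.
Q̄ = (S_0/π) × [bracket] = (2828/π) × 0.794946 = 715.59 W/m².
— Configuration B (ϕ=-59.1°):
Solar longitude: L_s = 360° × (509 − 132)/835.40 = 162.461°.
sin δ = sin 44.80° × sin 162.461° = 0.21234, so δ = +12.260°.
cos h₀ = −tan(-59.1°) tan(+12.260°) = 0.3631, h₀ = 1.1992 rad.
Bracket: h₀ sin ϕ sin δ + cos ϕ cos δ sin h₀ = 1.1992×-0.85806×0.21234 + 0.51354×0.97720×0.93176 = -0.218495 + 0.467586 = 0.249091.
Q̄ = (S_0/π) × [bracket] = (2828/π) × 0.249091 = 224.23 W/m².
Ratio Q̄_A / Q̄_B = 715.59 / 224.23 = 3.191.

Q̄_A / Q̄_B ≈ 3.19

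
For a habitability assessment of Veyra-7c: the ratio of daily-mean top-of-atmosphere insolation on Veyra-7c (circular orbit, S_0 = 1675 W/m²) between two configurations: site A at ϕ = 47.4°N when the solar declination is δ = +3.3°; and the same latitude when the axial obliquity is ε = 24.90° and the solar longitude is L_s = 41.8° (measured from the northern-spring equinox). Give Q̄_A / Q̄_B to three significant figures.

— Configuration A (ϕ=+47.4°):
cos h₀ = −tan(+47.4°) tan(+3.300°) = -0.0627, h₀ = 1.6335 rad.
Bracket: h₀ sin ϕ sin δ + cos ϕ cos δ sin h₀ = 1.6335×0.73610×0.05756 + 0.67688×0.99834×0.99803 = 0.069211 + 0.674425 = 0.743636.
Q̄ = (S_0/π) × [bracket] = (1675/π) × 0.743636 = 396.48 W/m².
— Configuration B (ϕ=+47.4°):
Solar declination: sin δ = sin ε · sin L_s = sin 24.90° × sin 41.8° = 0.28063, so δ = +16.298°.
cos h₀ = −tan(+47.4°) tan(+16.298°) = -0.3180, h₀ = 1.8944 rad.
Bracket: h₀ sin ϕ sin δ + cos ϕ cos δ sin h₀ = 1.8944×0.73610×0.28063 + 0.67688×0.95981×0.94810 = 0.391330 + 0.615958 = 1.007288.
Q̄ = (S_0/π) × [bracket] = (1675/π) × 1.007288 = 537.05 W/m².
Ratio Q̄_A / Q̄_B = 396.48 / 537.05 = 0.7383.

Q̄_A / Q̄_B ≈ 0.738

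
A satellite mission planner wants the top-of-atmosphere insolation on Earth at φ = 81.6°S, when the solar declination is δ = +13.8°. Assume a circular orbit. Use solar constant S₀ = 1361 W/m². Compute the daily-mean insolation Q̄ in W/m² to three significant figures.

cos H₀ = −tan(-81.6°) tan(+13.800°) = 1.6634 ≥ 1 ⇒ polar night, H₀ = 0 and Q̄ = 0.

Q̄ ≈ 0.00 W/m²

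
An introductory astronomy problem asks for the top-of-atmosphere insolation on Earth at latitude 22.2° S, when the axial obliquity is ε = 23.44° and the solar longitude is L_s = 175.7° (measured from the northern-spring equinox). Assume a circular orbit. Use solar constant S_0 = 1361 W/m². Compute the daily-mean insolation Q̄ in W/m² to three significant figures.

Solar declination: sin δ = sin ε · sin L_s = sin 23.44° × sin 175.7° = 0.02983, so δ = +1.709°.
cos h₀ = −tan(-22.2°) tan(+1.709°) = 0.0122, h₀ = 1.5586 rad.
Bracket: h₀ sin ϕ sin δ + cos ϕ cos δ sin h₀ = 1.5586×-0.37784×0.02983 + 0.92587×0.99956×0.99993 = -0.017567 + 0.925398 = 0.907831.
Q̄ = (S_0/π) × [bracket] = (1361/π) × 0.907831 = 393.3 W/m².

Q̄ ≈ 393 W/m²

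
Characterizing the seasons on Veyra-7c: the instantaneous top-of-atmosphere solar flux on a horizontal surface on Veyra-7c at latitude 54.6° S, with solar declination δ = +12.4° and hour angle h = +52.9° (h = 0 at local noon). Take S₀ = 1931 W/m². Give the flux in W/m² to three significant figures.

321 W/m²

cos θ_z = sin φ sin δ + cos φ cos δ cos h = -0.175037 + 0.341276 = 0.166239.
Flux = S₀ · cos θ_z = 1931 × 0.166239 = 321.0 W/m².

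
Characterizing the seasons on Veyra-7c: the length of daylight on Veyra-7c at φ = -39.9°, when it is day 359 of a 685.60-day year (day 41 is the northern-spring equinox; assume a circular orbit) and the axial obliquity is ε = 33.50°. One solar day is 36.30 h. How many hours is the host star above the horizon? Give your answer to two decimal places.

16.94 h

Solar longitude: λ_s = 360° × (359 − 41)/685.60 = 166.978°.
sin δ = sin 33.50° × sin 166.978° = 0.12437, so δ = +7.144°.
cos H₀ = −tan φ · tan δ = −tan(-39.9°) × tan(+7.144°) = 0.1048, so H₀ = 1.4658 rad = 83.98°.
Daylight = 2H₀/(2π) × 36.30 h = (1.4658/π) × 36.30 = 16.94 h.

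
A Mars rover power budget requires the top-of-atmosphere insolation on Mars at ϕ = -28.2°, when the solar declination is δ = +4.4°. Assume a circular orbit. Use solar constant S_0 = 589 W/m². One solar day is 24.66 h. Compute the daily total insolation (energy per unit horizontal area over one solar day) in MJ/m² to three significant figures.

cos h₀ = −tan(-28.2°) tan(+4.400°) = 0.0413, h₀ = 1.5295 rad.
Bracket: h₀ sin ϕ sin δ + cos ϕ cos δ sin h₀ = 1.5295×-0.47255×0.07672 + 0.88130×0.99705×0.99915 = -0.055451 + 0.877953 = 0.822502.
Q̄ = (S_0/π) × [bracket] = (589/π) × 0.822502 = 154.21 W/m².
Daily total = Q̄ × 24.66 h × 3600 s/h = 154.21 × 24.66 × 3600 / 10⁶ = 13.69 MJ/m².

13.7 MJ/m²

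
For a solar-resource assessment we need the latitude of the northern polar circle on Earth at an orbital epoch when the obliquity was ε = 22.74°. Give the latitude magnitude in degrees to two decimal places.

The polar circle is the lowest latitude that experiences at least one full rotation of continuous daylight at the northern-summer solstice; it lies at |ϕ| = 90° − ε = 90° − 22.74° = 67.26°.

67.26°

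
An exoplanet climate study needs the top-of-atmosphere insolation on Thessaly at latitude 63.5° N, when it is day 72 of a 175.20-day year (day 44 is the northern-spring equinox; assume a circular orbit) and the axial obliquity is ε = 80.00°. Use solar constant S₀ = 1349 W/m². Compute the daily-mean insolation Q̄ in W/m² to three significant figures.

Q̄ ≈ 1.00e+03 W/m²

Solar longitude: λ_s = 360° × (72 − 44)/175.20 = 57.534°.
sin δ = sin 80.00° × sin 57.534° = 0.83089, so δ = +56.191°.
cos H₀ = −tan(+63.5°) tan(+56.191°) = -2.9950 ≤ −1 ⇒ polar day, H₀ = π.
Bracket: H₀ sin φ sin δ + cos φ cos δ sin H₀ = 3.1416×0.89493×0.83089 + 0.44620×0.55643×0.00000 = 2.336057 + 0.000000 = 2.336057.
Q̄ = (S₀/π) × [bracket] = (1349/π) × 2.336057 = 1003 W/m².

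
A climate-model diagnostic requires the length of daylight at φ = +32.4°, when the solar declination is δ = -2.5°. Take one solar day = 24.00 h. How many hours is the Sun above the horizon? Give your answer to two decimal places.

cos H₀ = −tan φ · tan δ = −tan(+32.4°) × tan(-2.500°) = 0.0277, so H₀ = 1.5431 rad = 88.41°.
Daylight = 2H₀/(2π) × 24.00 h = (1.5431/π) × 24.00 = 11.79 h.

11.79 h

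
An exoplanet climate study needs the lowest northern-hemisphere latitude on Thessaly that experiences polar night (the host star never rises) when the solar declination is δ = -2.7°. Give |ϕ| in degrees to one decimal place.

|ϕ| = 87.3°

Polar night requires cos h₀ = −tan ϕ tan δ ≥ 1, i.e. tan ϕ tan δ ≤ −1.
The boundary is |tan ϕ| · |tan δ| = 1, so |ϕ| = 90° − |δ| = 90° − 2.7° = 87.3° in the northern hemisphere.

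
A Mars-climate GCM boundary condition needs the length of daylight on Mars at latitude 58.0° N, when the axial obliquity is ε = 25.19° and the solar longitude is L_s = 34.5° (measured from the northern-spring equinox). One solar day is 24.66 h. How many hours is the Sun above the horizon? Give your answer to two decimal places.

Solar declination: sin δ = sin ε · sin L_s = sin 25.19° × sin 34.5° = 0.24107, so δ = +13.950°.
cos h₀ = −tan ϕ · tan δ = −tan(+58.0°) × tan(+13.950°) = -0.3975, so h₀ = 1.9796 rad = 113.42°.
Daylight = 2h₀/(2π) × 24.66 h = (1.9796/π) × 24.66 = 15.54 h.

15.54 h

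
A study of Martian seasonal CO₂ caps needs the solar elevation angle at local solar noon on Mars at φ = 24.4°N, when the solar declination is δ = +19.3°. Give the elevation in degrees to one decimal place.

At local noon the hour angle is zero, so the zenith angle equals |φ − δ| = |+24.4° − (+19.300°)| = 5.100°.
Elevation = 90° − 5.100° = 84.9°.

84.9°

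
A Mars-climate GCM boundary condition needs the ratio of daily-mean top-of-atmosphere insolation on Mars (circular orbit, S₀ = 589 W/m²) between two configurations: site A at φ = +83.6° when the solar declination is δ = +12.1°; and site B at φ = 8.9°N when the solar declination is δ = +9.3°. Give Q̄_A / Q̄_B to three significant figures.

— Configuration A (φ=+83.6°):
cos H₀ = −tan(+83.6°) tan(+12.100°) = -1.9113 ≤ −1 ⇒ polar day, H₀ = π.
Bracket: H₀ sin φ sin δ + cos φ cos δ sin H₀ = 3.1416×0.99377×0.20962 + 0.11147×0.97778×0.00000 = 0.654439 + 0.000000 = 0.654439.
Q̄ = (S₀/π) × [bracket] = (589/π) × 0.654439 = 122.70 W/m².
— Configuration B (φ=+8.9°):
cos H₀ = −tan(+8.9°) tan(+9.300°) = -0.0256, H₀ = 1.5964 rad.
Bracket: H₀ sin φ sin δ + cos φ cos δ sin H₀ = 1.5964×0.15471×0.16160 + 0.98796×0.98686×0.99967 = 0.039912 + 0.974656 = 1.014568.
Q̄ = (S₀/π) × [bracket] = (589/π) × 1.014568 = 190.22 W/m².
Ratio Q̄_A / Q̄_B = 122.70 / 190.22 = 0.6450.

Q̄_A / Q̄_B ≈ 0.645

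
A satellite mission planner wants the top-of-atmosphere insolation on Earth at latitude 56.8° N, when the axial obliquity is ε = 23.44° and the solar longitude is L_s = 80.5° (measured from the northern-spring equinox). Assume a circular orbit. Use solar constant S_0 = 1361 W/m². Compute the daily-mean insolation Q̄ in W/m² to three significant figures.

Q̄ ≈ 490 W/m²

Solar declination: sin δ = sin ε · sin L_s = sin 23.44° × sin 80.5° = 0.39233, so δ = +23.100°.
cos h₀ = −tan(+56.8°) tan(+23.100°) = -0.6518, h₀ = 2.2808 rad.
Bracket: h₀ sin ϕ sin δ + cos ϕ cos δ sin h₀ = 2.2808×0.83676×0.39233 + 0.54756×0.91982×0.75838 = 0.748755 + 0.381963 = 1.130718.
Q̄ = (S_0/π) × [bracket] = (1361/π) × 1.130718 = 489.8 W/m².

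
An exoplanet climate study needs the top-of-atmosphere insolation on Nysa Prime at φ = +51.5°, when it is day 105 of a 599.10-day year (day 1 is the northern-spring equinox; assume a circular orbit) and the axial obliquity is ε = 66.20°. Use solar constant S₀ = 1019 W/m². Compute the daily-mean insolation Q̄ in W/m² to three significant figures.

Q̄ ≈ 647 W/m²

Solar longitude: λ_s = 360° × (105 − 1)/599.10 = 62.494°.
sin δ = sin 66.20° × sin 62.494° = 0.81153, so δ = +54.246°.
cos H₀ = −tan(+51.5°) tan(+54.246°) = -1.7461 ≤ −1 ⇒ polar day, H₀ = π.
Bracket: H₀ sin φ sin δ + cos φ cos δ sin H₀ = 3.1416×0.78261×0.81153 + 0.62251×0.58431×0.00000 = 1.995266 + 0.000000 = 1.995266.
Q̄ = (S₀/π) × [bracket] = (1019/π) × 1.995266 = 647.2 W/m².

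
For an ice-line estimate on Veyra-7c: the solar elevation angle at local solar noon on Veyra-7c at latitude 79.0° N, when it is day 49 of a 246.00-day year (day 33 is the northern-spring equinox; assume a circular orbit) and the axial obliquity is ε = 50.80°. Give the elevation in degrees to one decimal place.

28.9°

Solar longitude: λ_s = 360° × (49 − 33)/246.00 = 23.415°.
sin δ = sin 50.80° × sin 23.415° = 0.30795, so δ = +17.936°.
At local noon the hour angle is zero, so the zenith angle equals |φ − δ| = |+79.0° − (+17.936°)| = 61.064°.
Elevation = 90° − 61.064° = 28.9°.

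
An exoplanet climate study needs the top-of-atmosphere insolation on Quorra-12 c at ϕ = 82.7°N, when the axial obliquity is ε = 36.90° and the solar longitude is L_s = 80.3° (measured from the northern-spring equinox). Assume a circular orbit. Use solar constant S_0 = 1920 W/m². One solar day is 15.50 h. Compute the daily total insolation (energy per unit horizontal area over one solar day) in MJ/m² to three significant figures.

Solar declination: sin δ = sin ε · sin L_s = sin 36.90° × sin 80.3° = 0.59184, so δ = +36.287°.
cos h₀ = −tan(+82.7°) tan(+36.287°) = -5.7316 ≤ −1 ⇒ polar day, h₀ = π.
Bracket: h₀ sin ϕ sin δ + cos ϕ cos δ sin h₀ = 3.1416×0.99189×0.59184 + 0.12706×0.80606×0.00000 = 1.844245 + 0.000000 = 1.844245.
Q̄ = (S_0/π) × [bracket] = (1920/π) × 1.844245 = 1127.1 W/m².
Daily total = Q̄ × 15.50 h × 3600 s/h = 1127.1 × 15.50 × 3600 / 10⁶ = 62.89 MJ/m².

62.9 MJ/m²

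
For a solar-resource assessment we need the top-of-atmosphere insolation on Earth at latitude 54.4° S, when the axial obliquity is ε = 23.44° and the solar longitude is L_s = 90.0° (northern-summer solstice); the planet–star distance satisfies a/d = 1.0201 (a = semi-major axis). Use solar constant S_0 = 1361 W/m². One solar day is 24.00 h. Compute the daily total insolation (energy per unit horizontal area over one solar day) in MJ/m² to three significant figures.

Solar declination: sin δ = sin ε · sin L_s = sin 23.44° × sin 90.0° = 0.39779, so δ = +23.440°.
cos h₀ = −tan(-54.4°) tan(+23.440°) = 0.6056, h₀ = 0.9203 rad.
Bracket: h₀ sin ϕ sin δ + cos ϕ cos δ sin h₀ = 0.9203×-0.81310×0.39779 + 0.58212×0.91748×0.79577 = -0.297665 + 0.425008 = 0.127343.
Inverse-square distance factor (a/d)² = 1.0201² = 1.040604.
Q̄ = (S_0/π) × 1.040604 × [bracket] = (1361/π) × 1.040604 × 0.127343 = 57.408 W/m².
Daily total = Q̄ × 24.00 h × 3600 s/h = 57.408 × 24.00 × 3600 / 10⁶ = 4.960 MJ/m².

4.96 MJ/m²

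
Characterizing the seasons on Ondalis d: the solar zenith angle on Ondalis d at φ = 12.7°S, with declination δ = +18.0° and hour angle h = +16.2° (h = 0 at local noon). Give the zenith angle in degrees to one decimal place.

θ_z = 34.6°

cos θ_z = sin φ sin δ + cos φ cos δ cos h = -0.067936 + 0.890949 = 0.823013.
θ_z = arccos(0.823013) = 34.6°.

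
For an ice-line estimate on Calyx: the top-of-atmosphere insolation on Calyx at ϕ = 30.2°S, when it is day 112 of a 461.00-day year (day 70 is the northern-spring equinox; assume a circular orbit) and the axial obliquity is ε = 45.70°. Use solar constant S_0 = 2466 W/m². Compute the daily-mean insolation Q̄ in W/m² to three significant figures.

Q̄ ≈ 404 W/m²

Solar longitude: L_s = 360° × (112 − 70)/461.00 = 32.798°.
sin δ = sin 45.70° × sin 32.798° = 0.38768, so δ = +22.810°.
cos h₀ = −tan(-30.2°) tan(+22.810°) = 0.2448, h₀ = 1.3235 rad.
Bracket: h₀ sin ϕ sin δ + cos ϕ cos δ sin h₀ = 1.3235×-0.50302×0.38768 + 0.86427×0.92179×0.96958 = -0.258097 + 0.772441 = 0.514344.
Q̄ = (S_0/π) × [bracket] = (2466/π) × 0.514344 = 403.7 W/m².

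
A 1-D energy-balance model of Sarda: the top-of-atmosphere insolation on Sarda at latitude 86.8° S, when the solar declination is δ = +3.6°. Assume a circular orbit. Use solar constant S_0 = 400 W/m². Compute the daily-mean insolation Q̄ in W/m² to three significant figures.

Q̄ ≈ 0.00 W/m²

cos h₀ = −tan(-86.8°) tan(+3.600°) = 1.1253 ≥ 1 ⇒ polar night, h₀ = 0 and Q̄ = 0.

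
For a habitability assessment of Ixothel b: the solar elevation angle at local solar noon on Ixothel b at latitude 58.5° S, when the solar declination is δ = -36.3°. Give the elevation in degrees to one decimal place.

At local noon the hour angle is zero, so the zenith angle equals |φ − δ| = |-58.5° − (-36.300°)| = 22.200°.
Elevation = 90° − 22.200° = 67.8°.

67.8°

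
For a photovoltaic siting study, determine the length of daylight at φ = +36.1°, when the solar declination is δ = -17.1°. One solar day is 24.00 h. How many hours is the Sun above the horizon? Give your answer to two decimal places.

cos H₀ = −tan φ · tan δ = −tan(+36.1°) × tan(-17.100°) = 0.2243, so H₀ = 1.3445 rad = 77.04°.
Daylight = 2H₀/(2π) × 24.00 h = (1.3445/π) × 24.00 = 10.27 h.

10.27 h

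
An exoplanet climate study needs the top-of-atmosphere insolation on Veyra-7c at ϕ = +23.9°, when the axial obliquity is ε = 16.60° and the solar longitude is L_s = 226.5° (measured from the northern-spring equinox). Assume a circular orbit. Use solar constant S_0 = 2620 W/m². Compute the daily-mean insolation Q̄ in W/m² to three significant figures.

Solar declination: sin δ = sin ε · sin L_s = sin 16.60° × sin 226.5° = -0.20723, so δ = -11.960°.
cos h₀ = −tan(+23.9°) tan(-11.960°) = 0.0939, h₀ = 1.4768 rad.
Bracket: h₀ sin ϕ sin δ + cos ϕ cos δ sin h₀ = 1.4768×0.40514×-0.20723 + 0.91425×0.97829×0.99558 = -0.123988 + 0.890448 = 0.766460.
Q̄ = (S_0/π) × [bracket] = (2620/π) × 0.766460 = 639.2 W/m².

Q̄ ≈ 639 W/m²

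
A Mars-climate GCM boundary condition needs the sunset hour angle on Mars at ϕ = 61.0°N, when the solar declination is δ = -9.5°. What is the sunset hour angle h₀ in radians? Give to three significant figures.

h₀ = 1.26 rad

cos h₀ = −tan ϕ · tan δ = −tan(+61.0°) × tan(-9.500°) = 0.3019, so h₀ = 1.2641 rad = 72.43°.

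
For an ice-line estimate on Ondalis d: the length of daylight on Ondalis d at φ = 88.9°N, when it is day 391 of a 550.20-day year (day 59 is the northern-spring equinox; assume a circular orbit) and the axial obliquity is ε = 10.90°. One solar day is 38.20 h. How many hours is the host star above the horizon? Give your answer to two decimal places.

0.00 h

Solar longitude: λ_s = 360° × (391 − 59)/550.20 = 217.230°.
sin δ = sin 10.90° × sin 217.230° = -0.11441, so δ = -6.569°.
cos H₀ = −tan φ · tan δ = 5.9977 ≥ 1, so the host star never rises (polar night) and H₀ = 0.
Daylight = 2H₀/(2π) × 38.20 h = (0.0000/π) × 38.20 = 0.00 h.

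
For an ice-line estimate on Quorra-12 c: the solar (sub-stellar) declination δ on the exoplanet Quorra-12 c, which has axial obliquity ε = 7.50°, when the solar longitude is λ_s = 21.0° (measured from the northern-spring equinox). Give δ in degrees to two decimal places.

sin δ = sin ε · sin λ_s = sin 7.50° × sin 21.0° = 0.046776.
δ = arcsin(0.046776) = +2.68°.

δ = +2.68°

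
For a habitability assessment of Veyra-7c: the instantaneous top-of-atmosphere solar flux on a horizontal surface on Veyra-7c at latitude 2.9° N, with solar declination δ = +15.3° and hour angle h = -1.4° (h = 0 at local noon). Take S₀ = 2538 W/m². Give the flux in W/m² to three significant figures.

2.48e+03 W/m²

cos θ_z = sin φ sin δ + cos φ cos δ cos h = 0.013350 + 0.963035 = 0.976385.
Flux = S₀ · cos θ_z = 2538 × 0.976385 = 2478 W/m².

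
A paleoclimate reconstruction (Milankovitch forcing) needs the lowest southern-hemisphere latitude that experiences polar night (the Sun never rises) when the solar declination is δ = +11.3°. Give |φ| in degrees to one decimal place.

|φ| = 78.7°

Polar night requires cos H₀ = −tan φ tan δ ≥ 1, i.e. tan φ tan δ ≤ −1.
The boundary is |tan φ| · |tan δ| = 1, so |φ| = 90° − |δ| = 90° − 11.3° = 78.7° in the southern hemisphere.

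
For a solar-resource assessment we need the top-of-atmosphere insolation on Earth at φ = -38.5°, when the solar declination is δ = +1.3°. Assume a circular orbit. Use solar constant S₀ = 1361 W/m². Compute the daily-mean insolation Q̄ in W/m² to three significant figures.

cos H₀ = −tan(-38.5°) tan(+1.300°) = 0.0181, H₀ = 1.5527 rad.
Bracket: H₀ sin φ sin δ + cos φ cos δ sin H₀ = 1.5527×-0.62251×0.02269 + 0.78261×0.99974×0.99984 = -0.021932 + 0.782281 = 0.760349.
Q̄ = (S₀/π) × [bracket] = (1361/π) × 0.760349 = 329.4 W/m².

Q̄ ≈ 329 W/m²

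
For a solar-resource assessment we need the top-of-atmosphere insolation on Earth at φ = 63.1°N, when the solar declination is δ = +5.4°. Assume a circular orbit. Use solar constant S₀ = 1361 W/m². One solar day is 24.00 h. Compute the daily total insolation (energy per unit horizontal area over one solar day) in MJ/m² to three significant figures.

cos H₀ = −tan(+63.1°) tan(+5.400°) = -0.1863, H₀ = 1.7582 rad.
Bracket: H₀ sin φ sin δ + cos φ cos δ sin H₀ = 1.7582×0.89180×0.09411 + 0.45243×0.99556×0.98249 = 0.147561 + 0.442534 = 0.590095.
Q̄ = (S₀/π) × [bracket] = (1361/π) × 0.590095 = 255.64 W/m².
Daily total = Q̄ × 24.00 h × 3600 s/h = 255.64 × 24.00 × 3600 / 10⁶ = 22.09 MJ/m².

22.1 MJ/m²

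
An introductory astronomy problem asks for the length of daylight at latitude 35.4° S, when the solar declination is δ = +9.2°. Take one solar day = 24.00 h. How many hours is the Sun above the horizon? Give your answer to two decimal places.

cos h₀ = −tan ϕ · tan δ = −tan(-35.4°) × tan(+9.200°) = 0.1151, so h₀ = 1.4554 rad = 83.39°.
Daylight = 2h₀/(2π) × 24.00 h = (1.4554/π) × 24.00 = 11.12 h.

11.12 h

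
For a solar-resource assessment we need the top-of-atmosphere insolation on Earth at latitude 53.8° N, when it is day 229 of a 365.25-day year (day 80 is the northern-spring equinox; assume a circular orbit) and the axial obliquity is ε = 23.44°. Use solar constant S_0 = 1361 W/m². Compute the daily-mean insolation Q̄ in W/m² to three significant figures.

Q̄ ≈ 381 W/m²

Solar longitude: L_s = 360° × (229 − 80)/365.25 = 146.858°.
sin δ = sin 23.44° × sin 146.858° = 0.21748, so δ = +12.561°.
cos h₀ = −tan(+53.8°) tan(+12.561°) = -0.3044, h₀ = 1.8801 rad.
Bracket: h₀ sin ϕ sin δ + cos ϕ cos δ sin h₀ = 1.8801×0.80696×0.21748 + 0.59061×0.97607×0.95254 = 0.329953 + 0.549117 = 0.879070.
Q̄ = (S_0/π) × [bracket] = (1361/π) × 0.879070 = 380.8 W/m².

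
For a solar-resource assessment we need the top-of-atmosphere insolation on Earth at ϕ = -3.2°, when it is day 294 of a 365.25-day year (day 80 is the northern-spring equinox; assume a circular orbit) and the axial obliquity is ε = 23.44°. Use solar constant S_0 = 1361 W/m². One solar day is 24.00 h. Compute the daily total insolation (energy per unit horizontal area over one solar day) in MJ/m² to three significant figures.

37.3 MJ/m²

Solar longitude: L_s = 360° × (294 − 80)/365.25 = 210.924°.
sin δ = sin 23.44° × sin 210.924° = -0.20442, so δ = -11.796°.
cos h₀ = −tan(-3.2°) tan(-11.796°) = -0.0117, h₀ = 1.5825 rad.
Bracket: h₀ sin ϕ sin δ + cos ϕ cos δ sin h₀ = 1.5825×-0.05582×-0.20442 + 0.99844×0.97888×0.99993 = 0.018057 + 0.977285 = 0.995342.
Q̄ = (S_0/π) × [bracket] = (1361/π) × 0.995342 = 431.20 W/m².
Daily total = Q̄ × 24.00 h × 3600 s/h = 431.20 × 24.00 × 3600 / 10⁶ = 37.26 MJ/m².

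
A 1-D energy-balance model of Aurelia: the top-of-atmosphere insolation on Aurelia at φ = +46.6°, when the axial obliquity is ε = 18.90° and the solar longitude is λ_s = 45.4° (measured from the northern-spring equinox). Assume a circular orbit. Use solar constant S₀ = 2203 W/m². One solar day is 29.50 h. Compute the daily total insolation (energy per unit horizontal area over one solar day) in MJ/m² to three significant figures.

71.0 MJ/m²

Solar declination: sin δ = sin ε · sin λ_s = sin 18.90° × sin 45.4° = 0.23064, so δ = +13.335°.
cos H₀ = −tan(+46.6°) tan(+13.335°) = -0.2507, H₀ = 1.8241 rad.
Bracket: H₀ sin φ sin δ + cos φ cos δ sin H₀ = 1.8241×0.72657×0.23064 + 0.68709×0.97304×0.96808 = 0.305676 + 0.647225 = 0.952901.
Q̄ = (S₀/π) × [bracket] = (2203/π) × 0.952901 = 668.21 W/m².
Daily total = Q̄ × 29.50 h × 3600 s/h = 668.21 × 29.50 × 3600 / 10⁶ = 70.96 MJ/m².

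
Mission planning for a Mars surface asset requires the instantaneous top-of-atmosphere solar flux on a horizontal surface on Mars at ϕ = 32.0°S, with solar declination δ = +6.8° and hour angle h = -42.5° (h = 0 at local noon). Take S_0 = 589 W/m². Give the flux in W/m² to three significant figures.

cos θ_z = sin ϕ sin δ + cos ϕ cos δ cos h = -0.062745 + 0.620848 = 0.558103.
Flux = S_0 · cos θ_z = 589 × 0.558103 = 328.7 W/m².

329 W/m²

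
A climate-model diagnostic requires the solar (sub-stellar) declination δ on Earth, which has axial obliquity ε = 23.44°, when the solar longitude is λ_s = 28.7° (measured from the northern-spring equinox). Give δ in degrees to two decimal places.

δ = +11.01°

sin δ = sin ε · sin λ_s = sin 23.44° × sin 28.7° = 0.191027.
δ = arcsin(0.191027) = +11.01°.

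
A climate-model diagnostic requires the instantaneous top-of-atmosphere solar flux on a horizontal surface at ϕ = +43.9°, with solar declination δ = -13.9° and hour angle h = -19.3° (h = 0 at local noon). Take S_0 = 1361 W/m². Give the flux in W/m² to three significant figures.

672 W/m²

cos θ_z = sin ϕ sin δ + cos ϕ cos δ cos h = -0.166575 + 0.660142 = 0.493567.
Flux = S_0 · cos θ_z = 1361 × 0.493567 = 671.7 W/m².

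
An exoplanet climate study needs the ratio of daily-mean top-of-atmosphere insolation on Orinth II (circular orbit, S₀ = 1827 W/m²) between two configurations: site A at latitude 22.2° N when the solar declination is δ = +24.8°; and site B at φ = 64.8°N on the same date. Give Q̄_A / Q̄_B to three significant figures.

— Configuration A (φ=+22.2°):
cos H₀ = −tan(+22.2°) tan(+24.800°) = -0.1886, H₀ = 1.7605 rad.
Bracket: H₀ sin φ sin δ + cos φ cos δ sin H₀ = 1.7605×0.37784×0.41945 + 0.92587×0.90778×0.98206 = 0.279013 + 0.825408 = 1.104421.
Q̄ = (S₀/π) × [bracket] = (1827/π) × 1.104421 = 642.28 W/m².
— Configuration B (φ=+64.8°):
cos H₀ = −tan(+64.8°) tan(+24.800°) = -0.9819, H₀ = 2.9512 rad.
Bracket: H₀ sin φ sin δ + cos φ cos δ sin H₀ = 2.9512×0.90483×0.41945 + 0.42578×0.90778×0.18920 = 1.120072 + 0.073129 = 1.193201.
Q̄ = (S₀/π) × [bracket] = (1827/π) × 1.193201 = 693.91 W/m².
Ratio Q̄_A / Q̄_B = 642.28 / 693.91 = 0.9256.

Q̄_A / Q̄_B ≈ 0.926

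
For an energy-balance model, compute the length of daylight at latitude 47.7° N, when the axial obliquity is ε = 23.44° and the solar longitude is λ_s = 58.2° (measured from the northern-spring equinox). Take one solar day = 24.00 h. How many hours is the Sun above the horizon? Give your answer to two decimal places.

15.10 h

Solar declination: sin δ = sin ε · sin λ_s = sin 23.44° × sin 58.2° = 0.33808, so δ = +19.760°.
cos H₀ = −tan φ · tan δ = −tan(+47.7°) × tan(+19.760°) = -0.3948, so H₀ = 1.9766 rad = 113.25°.
Daylight = 2H₀/(2π) × 24.00 h = (1.9766/π) × 24.00 = 15.10 h.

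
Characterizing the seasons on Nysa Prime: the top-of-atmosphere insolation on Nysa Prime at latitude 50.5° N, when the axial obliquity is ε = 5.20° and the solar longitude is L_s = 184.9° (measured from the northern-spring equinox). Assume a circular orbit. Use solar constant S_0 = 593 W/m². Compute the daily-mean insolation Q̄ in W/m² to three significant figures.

Q̄ ≈ 118 W/m²

Solar declination: sin δ = sin ε · sin L_s = sin 5.20° × sin 184.9° = -0.00774, so δ = -0.444°.
cos h₀ = −tan(+50.5°) tan(-0.444°) = 0.0094, h₀ = 1.5614 rad.
Bracket: h₀ sin ϕ sin δ + cos ϕ cos δ sin h₀ = 1.5614×0.77162×-0.00774 + 0.63608×0.99997×0.99996 = -0.009325 + 0.636035 = 0.626710.
Q̄ = (S_0/π) × [bracket] = (593/π) × 0.626710 = 118.3 W/m².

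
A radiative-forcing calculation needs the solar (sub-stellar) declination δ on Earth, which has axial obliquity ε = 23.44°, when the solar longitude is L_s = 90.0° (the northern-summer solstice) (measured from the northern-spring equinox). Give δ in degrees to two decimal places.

δ = +23.44°

sin δ = sin ε · sin L_s = sin 23.44° × sin 90.0° = 0.397789.
δ = arcsin(0.397789) = +23.44°.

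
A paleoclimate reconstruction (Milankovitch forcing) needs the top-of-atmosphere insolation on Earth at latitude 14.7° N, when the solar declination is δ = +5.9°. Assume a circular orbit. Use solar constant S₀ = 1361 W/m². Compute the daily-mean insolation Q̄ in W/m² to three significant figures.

cos H₀ = −tan(+14.7°) tan(+5.900°) = -0.0271, H₀ = 1.5979 rad.
Bracket: H₀ sin φ sin δ + cos φ cos δ sin H₀ = 1.5979×0.25376×0.10279 + 0.96727×0.99470×0.99963 = 0.041680 + 0.961787 = 1.003467.
Q̄ = (S₀/π) × [bracket] = (1361/π) × 1.003467 = 434.7 W/m².

Q̄ ≈ 435 W/m²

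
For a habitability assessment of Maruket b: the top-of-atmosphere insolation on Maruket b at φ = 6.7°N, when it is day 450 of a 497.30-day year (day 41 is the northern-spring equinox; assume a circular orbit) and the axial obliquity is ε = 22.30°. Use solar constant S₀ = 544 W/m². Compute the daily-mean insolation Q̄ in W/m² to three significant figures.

Q̄ ≈ 151 W/m²

Solar longitude: λ_s = 360° × (450 − 41)/497.30 = 296.079°.
sin δ = sin 22.30° × sin 296.079° = -0.34082, so δ = -19.927°.
cos H₀ = −tan(+6.7°) tan(-19.927°) = 0.0426, H₀ = 1.5282 rad.
Bracket: H₀ sin φ sin δ + cos φ cos δ sin H₀ = 1.5282×0.11667×-0.34082 + 0.99317×0.94013×0.99909 = -0.060767 + 0.932859 = 0.872092.
Q̄ = (S₀/π) × [bracket] = (544/π) × 0.872092 = 151.0 W/m².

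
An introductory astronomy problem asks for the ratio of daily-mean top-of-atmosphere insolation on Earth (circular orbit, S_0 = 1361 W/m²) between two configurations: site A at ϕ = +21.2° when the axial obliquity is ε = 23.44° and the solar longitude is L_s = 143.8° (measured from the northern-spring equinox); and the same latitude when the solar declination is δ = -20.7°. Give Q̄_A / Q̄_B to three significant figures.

Q̄_A / Q̄_B ≈ 1.53

— Configuration A (ϕ=+21.2°):
Solar declination: sin δ = sin ε · sin L_s = sin 23.44° × sin 143.8° = 0.23494, so δ = +13.588°.
cos h₀ = −tan(+21.2°) tan(+13.588°) = -0.0937, h₀ = 1.6647 rad.
Bracket: h₀ sin ϕ sin δ + cos ϕ cos δ sin h₀ = 1.6647×0.36162×0.23494 + 0.93232×0.97201×0.99560 = 0.141431 + 0.902237 = 1.043668.
Q̄ = (S_0/π) × [bracket] = (1361/π) × 1.043668 = 452.14 W/m².
— Configuration B (ϕ=+21.2°):
cos h₀ = −tan(+21.2°) tan(-20.700°) = 0.1466, h₀ = 1.4237 rad.
Bracket: h₀ sin ϕ sin δ + cos ϕ cos δ sin h₀ = 1.4237×0.36162×-0.35347 + 0.93232×0.93544×0.98920 = -0.181980 + 0.862710 = 0.680730.
Q̄ = (S_0/π) × [bracket] = (1361/π) × 0.680730 = 294.91 W/m².
Ratio Q̄_A / Q̄_B = 452.14 / 294.91 = 1.533.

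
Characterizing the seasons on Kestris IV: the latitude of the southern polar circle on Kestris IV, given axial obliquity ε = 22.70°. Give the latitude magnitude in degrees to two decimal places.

The polar circle is the lowest latitude that experiences at least one full rotation of continuous darkness at the northern-summer solstice; it lies at |φ| = 90° − ε = 90° − 22.70° = 67.30°.

67.30°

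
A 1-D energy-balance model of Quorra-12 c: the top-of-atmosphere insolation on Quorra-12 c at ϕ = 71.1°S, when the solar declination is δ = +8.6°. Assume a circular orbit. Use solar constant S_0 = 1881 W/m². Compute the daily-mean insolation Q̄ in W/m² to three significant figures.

cos h₀ = −tan(-71.1°) tan(+8.600°) = 0.4417, h₀ = 1.1133 rad.
Bracket: h₀ sin ϕ sin δ + cos ϕ cos δ sin h₀ = 1.1133×-0.94609×0.14954 + 0.32392×0.98876×0.89715 = -0.157508 + 0.287338 = 0.129830.
Q̄ = (S_0/π) × [bracket] = (1881/π) × 0.129830 = 77.73 W/m².

Q̄ ≈ 77.7 W/m²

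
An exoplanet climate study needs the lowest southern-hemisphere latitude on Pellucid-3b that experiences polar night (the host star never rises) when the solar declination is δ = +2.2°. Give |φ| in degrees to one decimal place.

Polar night requires cos H₀ = −tan φ tan δ ≥ 1, i.e. tan φ tan δ ≤ −1.
The boundary is |tan φ| · |tan δ| = 1, so |φ| = 90° − |δ| = 90° − 2.2° = 87.8° in the southern hemisphere.

|φ| = 87.8°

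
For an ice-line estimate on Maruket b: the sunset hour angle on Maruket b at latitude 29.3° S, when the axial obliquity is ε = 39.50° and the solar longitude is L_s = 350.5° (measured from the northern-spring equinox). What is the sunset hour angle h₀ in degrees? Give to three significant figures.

Solar declination: sin δ = sin ε · sin L_s = sin 39.50° × sin 350.5° = -0.10498, so δ = -6.026°.
cos h₀ = −tan ϕ · tan δ = −tan(-29.3°) × tan(-6.026°) = -0.0592, so h₀ = 1.6301 rad = 93.40°.

h₀ = 93.4°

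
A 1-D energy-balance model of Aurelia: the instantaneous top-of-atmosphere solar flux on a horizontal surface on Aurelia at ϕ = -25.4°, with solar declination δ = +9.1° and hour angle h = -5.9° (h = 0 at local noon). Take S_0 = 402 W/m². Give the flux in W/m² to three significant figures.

cos θ_z = sin ϕ sin δ + cos ϕ cos δ cos h = -0.067840 + 0.887241 = 0.819401.
Flux = S_0 · cos θ_z = 402 × 0.819401 = 329.4 W/m².

329 W/m²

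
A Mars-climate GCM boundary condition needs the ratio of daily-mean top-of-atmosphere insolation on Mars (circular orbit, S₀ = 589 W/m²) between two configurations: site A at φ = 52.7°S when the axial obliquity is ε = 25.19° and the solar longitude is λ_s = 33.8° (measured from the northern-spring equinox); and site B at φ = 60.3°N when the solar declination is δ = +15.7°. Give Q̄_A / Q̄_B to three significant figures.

Q̄_A / Q̄_B ≈ 0.357

— Configuration A (φ=-52.7°):
Solar declination: sin δ = sin ε · sin λ_s = sin 25.19° × sin 33.8° = 0.23677, so δ = +13.696°.
cos H₀ = −tan(-52.7°) tan(+13.696°) = 0.3199, H₀ = 1.2452 rad.
Bracket: H₀ sin φ sin δ + cos φ cos δ sin H₀ = 1.2452×-0.79547×0.23677 + 0.60599×0.97157×0.94745 = -0.234525 + 0.557822 = 0.323297.
Q̄ = (S₀/π) × [bracket] = (589/π) × 0.323297 = 60.613 W/m².
— Configuration B (φ=+60.3°):
cos H₀ = −tan(+60.3°) tan(+15.700°) = -0.4928, H₀ = 2.0861 rad.
Bracket: H₀ sin φ sin δ + cos φ cos δ sin H₀ = 2.0861×0.86863×0.27060 + 0.49546×0.96269×0.87014 = 0.490340 + 0.415034 = 0.905374.
Q̄ = (S₀/π) × [bracket] = (589/π) × 0.905374 = 169.74 W/m².
Ratio Q̄_A / Q̄_B = 60.613 / 169.74 = 0.3571.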